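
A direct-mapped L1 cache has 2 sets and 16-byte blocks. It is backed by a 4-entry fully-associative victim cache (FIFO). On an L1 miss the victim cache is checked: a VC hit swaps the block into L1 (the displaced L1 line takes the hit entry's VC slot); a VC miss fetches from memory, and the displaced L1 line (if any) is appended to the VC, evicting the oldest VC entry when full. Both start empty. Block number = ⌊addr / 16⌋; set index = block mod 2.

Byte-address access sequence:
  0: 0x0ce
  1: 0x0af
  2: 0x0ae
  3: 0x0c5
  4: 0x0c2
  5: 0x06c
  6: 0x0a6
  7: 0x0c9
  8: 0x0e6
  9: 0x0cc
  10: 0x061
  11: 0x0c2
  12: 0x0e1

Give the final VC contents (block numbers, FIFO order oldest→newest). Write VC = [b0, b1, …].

  [0] addr=0xce blk=12 s=0: MISS | VC []
  [1] addr=0xaf blk=10 s=0: MISS | VC [12]
  [2] addr=0xae blk=10 s=0: L1-HIT | VC [12]
  [3] addr=0xc5 blk=12 s=0: VC-HIT | VC [10]
  [4] addr=0xc2 blk=12 s=0: L1-HIT | VC [10]
  [5] addr=0x6c blk=6 s=0: MISS | VC [10, 12]
  [6] addr=0xa6 blk=10 s=0: VC-HIT | VC [6, 12]
  [7] addr=0xc9 blk=12 s=0: VC-HIT | VC [6, 10]
  [8] addr=0xe6 blk=14 s=0: MISS | VC [6, 10, 12]
  [9] addr=0xcc blk=12 s=0: VC-HIT | VC [6, 10, 14]
  [10] addr=0x61 blk=6 s=0: VC-HIT | VC [12, 10, 14]
  [11] addr=0xc2 blk=12 s=0: VC-HIT | VC [6, 10, 14]
  [12] addr=0xe1 blk=14 s=0: VC-HIT | VC [6, 10, 12]

VC = [6, 10, 12]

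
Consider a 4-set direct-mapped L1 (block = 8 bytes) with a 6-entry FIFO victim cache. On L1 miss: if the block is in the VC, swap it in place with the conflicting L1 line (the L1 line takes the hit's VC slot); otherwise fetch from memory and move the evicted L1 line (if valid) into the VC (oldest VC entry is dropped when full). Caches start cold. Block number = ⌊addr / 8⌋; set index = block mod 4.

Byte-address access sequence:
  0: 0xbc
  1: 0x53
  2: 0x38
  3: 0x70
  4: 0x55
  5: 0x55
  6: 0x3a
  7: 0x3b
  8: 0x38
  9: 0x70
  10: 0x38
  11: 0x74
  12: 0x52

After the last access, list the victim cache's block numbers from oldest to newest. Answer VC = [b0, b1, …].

VC = [23, 14]

0: 0xbc (blk 23, set 3) → MISS  vc=[]
1: 0x53 (blk 10, set 2) → MISS  vc=[]
2: 0x38 (blk 7, set 3) → MISS  vc=[23]
3: 0x70 (blk 14, set 2) → MISS  vc=[23, 10]
4: 0x55 (blk 10, set 2) → VC-HIT  vc=[23, 14]
5: 0x55 (blk 10, set 2) → L1-HIT  vc=[23, 14]
6: 0x3a (blk 7, set 3) → L1-HIT  vc=[23, 14]
7: 0x3b (blk 7, set 3) → L1-HIT  vc=[23, 14]
8: 0x38 (blk 7, set 3) → L1-HIT  vc=[23, 14]
9: 0x70 (blk 14, set 2) → VC-HIT  vc=[23, 10]
10: 0x38 (blk 7, set 3) → L1-HIT  vc=[23, 10]
11: 0x74 (blk 14, set 2) → L1-HIT  vc=[23, 10]
12: 0x52 (blk 10, set 2) → VC-HIT  vc=[23, 14]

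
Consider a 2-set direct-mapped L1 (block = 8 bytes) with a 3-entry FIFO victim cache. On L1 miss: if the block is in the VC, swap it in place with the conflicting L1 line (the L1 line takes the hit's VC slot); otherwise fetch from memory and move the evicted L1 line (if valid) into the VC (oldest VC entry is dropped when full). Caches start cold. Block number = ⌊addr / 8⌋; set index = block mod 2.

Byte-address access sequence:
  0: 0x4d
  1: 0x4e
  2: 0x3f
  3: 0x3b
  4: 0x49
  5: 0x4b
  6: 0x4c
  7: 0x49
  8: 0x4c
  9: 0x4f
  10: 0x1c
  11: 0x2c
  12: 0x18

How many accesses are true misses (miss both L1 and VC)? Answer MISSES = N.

MISSES = 4

#0 0x4d→b9/s1 MISS; vc=[]
#1 0x4e→b9/s1 L1-HIT; vc=[]
#2 0x3f→b7/s1 MISS; vc=[9]
#3 0x3b→b7/s1 L1-HIT; vc=[9]
#4 0x49→b9/s1 VC-HIT; vc=[7]
#5 0x4b→b9/s1 L1-HIT; vc=[7]
#6 0x4c→b9/s1 L1-HIT; vc=[7]
#7 0x49→b9/s1 L1-HIT; vc=[7]
#8 0x4c→b9/s1 L1-HIT; vc=[7]
#9 0x4f→b9/s1 L1-HIT; vc=[7]
#10 0x1c→b3/s1 MISS; vc=[7,9]
#11 0x2c→b5/s1 MISS; vc=[7,9,3]
#12 0x18→b3/s1 VC-HIT; vc=[7,9,5]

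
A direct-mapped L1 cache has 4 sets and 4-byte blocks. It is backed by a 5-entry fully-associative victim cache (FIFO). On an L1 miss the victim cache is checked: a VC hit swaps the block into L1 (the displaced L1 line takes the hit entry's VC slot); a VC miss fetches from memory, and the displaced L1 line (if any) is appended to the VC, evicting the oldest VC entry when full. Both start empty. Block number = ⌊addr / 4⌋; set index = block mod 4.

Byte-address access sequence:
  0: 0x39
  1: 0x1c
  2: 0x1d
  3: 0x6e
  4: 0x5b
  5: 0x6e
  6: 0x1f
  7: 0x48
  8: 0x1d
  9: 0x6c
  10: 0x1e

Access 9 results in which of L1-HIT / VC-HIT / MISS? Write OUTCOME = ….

OUTCOME = VC-HIT

0: 0x39 (blk 14, set 2) → MISS  vc=[]
1: 0x1c (blk 7, set 3) → MISS  vc=[]
2: 0x1d (blk 7, set 3) → L1-HIT  vc=[]
3: 0x6e (blk 27, set 3) → MISS  vc=[7]
4: 0x5b (blk 22, set 2) → MISS  vc=[7, 14]
5: 0x6e (blk 27, set 3) → L1-HIT  vc=[7, 14]
6: 0x1f (blk 7, set 3) → VC-HIT  vc=[27, 14]
7: 0x48 (blk 18, set 2) → MISS  vc=[27, 14, 22]
8: 0x1d (blk 7, set 3) → L1-HIT  vc=[27, 14, 22]
9: 0x6c (blk 27, set 3) → VC-HIT  vc=[7, 14, 22]
10: 0x1e (blk 7, set 3) → VC-HIT  vc=[27, 14, 22]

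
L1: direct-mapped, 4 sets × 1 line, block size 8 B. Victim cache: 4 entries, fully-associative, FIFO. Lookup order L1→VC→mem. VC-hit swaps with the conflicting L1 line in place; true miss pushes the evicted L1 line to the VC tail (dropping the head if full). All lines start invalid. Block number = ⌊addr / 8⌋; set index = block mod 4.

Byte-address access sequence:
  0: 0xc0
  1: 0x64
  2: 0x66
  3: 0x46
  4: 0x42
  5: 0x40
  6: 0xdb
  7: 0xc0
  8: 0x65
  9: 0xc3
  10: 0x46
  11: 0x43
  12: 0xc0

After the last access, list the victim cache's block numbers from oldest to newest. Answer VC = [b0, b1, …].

#0 0xc0→b24/s0 MISS; vc=[]
#1 0x64→b12/s0 MISS; vc=[24]
#2 0x66→b12/s0 L1-HIT; vc=[24]
#3 0x46→b8/s0 MISS; vc=[24,12]
#4 0x42→b8/s0 L1-HIT; vc=[24,12]
#5 0x40→b8/s0 L1-HIT; vc=[24,12]
#6 0xdb→b27/s3 MISS; vc=[24,12]
#7 0xc0→b24/s0 VC-HIT; vc=[8,12]
#8 0x65→b12/s0 VC-HIT; vc=[8,24]
#9 0xc3→b24/s0 VC-HIT; vc=[8,12]
#10 0x46→b8/s0 VC-HIT; vc=[24,12]
#11 0x43→b8/s0 L1-HIT; vc=[24,12]
#12 0xc0→b24/s0 VC-HIT; vc=[8,12]

VC = [8, 12]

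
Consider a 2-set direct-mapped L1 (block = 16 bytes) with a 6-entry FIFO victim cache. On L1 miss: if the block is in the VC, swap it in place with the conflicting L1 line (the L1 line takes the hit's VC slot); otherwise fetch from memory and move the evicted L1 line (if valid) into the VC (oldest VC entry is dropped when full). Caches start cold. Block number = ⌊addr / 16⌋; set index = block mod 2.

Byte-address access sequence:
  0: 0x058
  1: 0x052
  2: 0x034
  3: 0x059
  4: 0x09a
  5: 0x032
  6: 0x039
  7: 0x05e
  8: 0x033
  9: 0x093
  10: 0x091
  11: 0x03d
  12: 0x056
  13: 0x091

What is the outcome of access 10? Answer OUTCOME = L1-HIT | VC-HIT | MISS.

OUTCOME = L1-HIT

  [0] addr=0x58 blk=5 s=1: MISS | VC []
  [1] addr=0x52 blk=5 s=1: L1-HIT | VC []
  [2] addr=0x34 blk=3 s=1: MISS | VC [5]
  [3] addr=0x59 blk=5 s=1: VC-HIT | VC [3]
  [4] addr=0x9a blk=9 s=1: MISS | VC [3, 5]
  [5] addr=0x32 blk=3 s=1: VC-HIT | VC [9, 5]
  [6] addr=0x39 blk=3 s=1: L1-HIT | VC [9, 5]
  [7] addr=0x5e blk=5 s=1: VC-HIT | VC [9, 3]
  [8] addr=0x33 blk=3 s=1: VC-HIT | VC [9, 5]
  [9] addr=0x93 blk=9 s=1: VC-HIT | VC [3, 5]
  [10] addr=0x91 blk=9 s=1: L1-HIT | VC [3, 5]
  [11] addr=0x3d blk=3 s=1: VC-HIT | VC [9, 5]
  [12] addr=0x56 blk=5 s=1: VC-HIT | VC [9, 3]
  [13] addr=0x91 blk=9 s=1: VC-HIT | VC [5, 3]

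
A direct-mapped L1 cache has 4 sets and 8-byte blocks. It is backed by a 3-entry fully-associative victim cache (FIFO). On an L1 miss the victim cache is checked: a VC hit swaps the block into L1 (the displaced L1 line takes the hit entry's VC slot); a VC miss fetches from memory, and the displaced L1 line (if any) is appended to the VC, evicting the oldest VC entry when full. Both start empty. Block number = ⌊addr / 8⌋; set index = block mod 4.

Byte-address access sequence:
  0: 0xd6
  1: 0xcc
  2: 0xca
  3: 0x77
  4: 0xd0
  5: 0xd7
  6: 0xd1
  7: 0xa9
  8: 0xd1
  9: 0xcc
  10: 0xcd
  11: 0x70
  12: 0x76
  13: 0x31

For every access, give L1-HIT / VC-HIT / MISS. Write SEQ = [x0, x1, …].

SEQ = [MISS, MISS, L1-HIT, MISS, VC-HIT, L1-HIT, L1-HIT, MISS, L1-HIT, VC-HIT, L1-HIT, VC-HIT, L1-HIT, MISS]

0: 0xd6 (blk 26, set 2) → MISS  vc=[]
1: 0xcc (blk 25, set 1) → MISS  vc=[]
2: 0xca (blk 25, set 1) → L1-HIT  vc=[]
3: 0x77 (blk 14, set 2) → MISS  vc=[26]
4: 0xd0 (blk 26, set 2) → VC-HIT  vc=[14]
5: 0xd7 (blk 26, set 2) → L1-HIT  vc=[14]
6: 0xd1 (blk 26, set 2) → L1-HIT  vc=[14]
7: 0xa9 (blk 21, set 1) → MISS  vc=[14, 25]
8: 0xd1 (blk 26, set 2) → L1-HIT  vc=[14, 25]
9: 0xcc (blk 25, set 1) → VC-HIT  vc=[14, 21]
10: 0xcd (blk 25, set 1) → L1-HIT  vc=[14, 21]
11: 0x70 (blk 14, set 2) → VC-HIT  vc=[26, 21]
12: 0x76 (blk 14, set 2) → L1-HIT  vc=[26, 21]
13: 0x31 (blk 6, set 2) → MISS  vc=[26, 21, 14]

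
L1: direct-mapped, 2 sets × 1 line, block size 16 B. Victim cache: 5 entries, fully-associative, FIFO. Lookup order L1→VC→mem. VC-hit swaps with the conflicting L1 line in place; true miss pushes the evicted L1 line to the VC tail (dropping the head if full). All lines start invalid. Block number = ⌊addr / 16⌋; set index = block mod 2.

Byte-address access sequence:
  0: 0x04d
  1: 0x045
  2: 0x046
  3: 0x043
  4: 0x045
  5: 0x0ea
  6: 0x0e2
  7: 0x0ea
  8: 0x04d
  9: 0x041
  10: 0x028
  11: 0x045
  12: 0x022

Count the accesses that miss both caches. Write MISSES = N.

MISSES = 3

#0 0x4d→b4/s0 MISS; vc=[]
#1 0x45→b4/s0 L1-HIT; vc=[]
#2 0x46→b4/s0 L1-HIT; vc=[]
#3 0x43→b4/s0 L1-HIT; vc=[]
#4 0x45→b4/s0 L1-HIT; vc=[]
#5 0xea→b14/s0 MISS; vc=[4]
#6 0xe2→b14/s0 L1-HIT; vc=[4]
#7 0xea→b14/s0 L1-HIT; vc=[4]
#8 0x4d→b4/s0 VC-HIT; vc=[14]
#9 0x41→b4/s0 L1-HIT; vc=[14]
#10 0x28→b2/s0 MISS; vc=[14,4]
#11 0x45→b4/s0 VC-HIT; vc=[14,2]
#12 0x22→b2/s0 VC-HIT; vc=[14,4]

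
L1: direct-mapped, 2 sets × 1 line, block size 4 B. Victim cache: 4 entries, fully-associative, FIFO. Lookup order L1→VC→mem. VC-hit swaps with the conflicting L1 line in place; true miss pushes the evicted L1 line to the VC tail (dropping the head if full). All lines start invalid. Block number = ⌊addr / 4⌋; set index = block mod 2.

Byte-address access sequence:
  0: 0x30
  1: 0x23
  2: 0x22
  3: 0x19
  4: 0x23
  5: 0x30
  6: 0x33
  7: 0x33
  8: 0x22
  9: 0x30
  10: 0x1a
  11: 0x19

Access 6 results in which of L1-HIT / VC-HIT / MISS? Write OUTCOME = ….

  [0] addr=0x30 blk=12 s=0: MISS | VC []
  [1] addr=0x23 blk=8 s=0: MISS | VC [12]
  [2] addr=0x22 blk=8 s=0: L1-HIT | VC [12]
  [3] addr=0x19 blk=6 s=0: MISS | VC [12, 8]
  [4] addr=0x23 blk=8 s=0: VC-HIT | VC [12, 6]
  [5] addr=0x30 blk=12 s=0: VC-HIT | VC [8, 6]
  [6] addr=0x33 blk=12 s=0: L1-HIT | VC [8, 6]
  [7] addr=0x33 blk=12 s=0: L1-HIT | VC [8, 6]
  [8] addr=0x22 blk=8 s=0: VC-HIT | VC [12, 6]
  [9] addr=0x30 blk=12 s=0: VC-HIT | VC [8, 6]
  [10] addr=0x1a blk=6 s=0: VC-HIT | VC [8, 12]
  [11] addr=0x19 blk=6 s=0: L1-HIT | VC [8, 12]

OUTCOME = L1-HIT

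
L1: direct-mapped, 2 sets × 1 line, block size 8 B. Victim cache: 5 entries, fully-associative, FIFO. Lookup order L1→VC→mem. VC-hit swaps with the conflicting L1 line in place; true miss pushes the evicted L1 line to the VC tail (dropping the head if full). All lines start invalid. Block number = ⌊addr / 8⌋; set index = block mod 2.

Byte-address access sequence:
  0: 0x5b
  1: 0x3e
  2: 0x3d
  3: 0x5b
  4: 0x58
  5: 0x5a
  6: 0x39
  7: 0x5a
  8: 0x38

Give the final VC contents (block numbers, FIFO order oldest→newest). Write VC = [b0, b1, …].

#0 0x5b→b11/s1 MISS; vc=[]
#1 0x3e→b7/s1 MISS; vc=[11]
#2 0x3d→b7/s1 L1-HIT; vc=[11]
#3 0x5b→b11/s1 VC-HIT; vc=[7]
#4 0x58→b11/s1 L1-HIT; vc=[7]
#5 0x5a→b11/s1 L1-HIT; vc=[7]
#6 0x39→b7/s1 VC-HIT; vc=[11]
#7 0x5a→b11/s1 VC-HIT; vc=[7]
#8 0x38→b7/s1 VC-HIT; vc=[11]

VC = [11]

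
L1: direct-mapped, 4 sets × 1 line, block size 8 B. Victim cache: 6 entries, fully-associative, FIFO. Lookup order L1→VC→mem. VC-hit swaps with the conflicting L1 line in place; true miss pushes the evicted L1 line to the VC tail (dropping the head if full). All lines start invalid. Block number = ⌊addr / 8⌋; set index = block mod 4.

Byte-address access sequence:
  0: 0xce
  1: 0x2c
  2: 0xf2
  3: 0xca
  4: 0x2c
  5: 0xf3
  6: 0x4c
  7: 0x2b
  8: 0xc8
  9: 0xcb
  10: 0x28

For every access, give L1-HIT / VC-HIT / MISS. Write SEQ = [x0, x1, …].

  [0] addr=0xce blk=25 s=1: MISS | VC []
  [1] addr=0x2c blk=5 s=1: MISS | VC [25]
  [2] addr=0xf2 blk=30 s=2: MISS | VC [25]
  [3] addr=0xca blk=25 s=1: VC-HIT | VC [5]
  [4] addr=0x2c blk=5 s=1: VC-HIT | VC [25]
  [5] addr=0xf3 blk=30 s=2: L1-HIT | VC [25]
  [6] addr=0x4c blk=9 s=1: MISS | VC [25, 5]
  [7] addr=0x2b blk=5 s=1: VC-HIT | VC [25, 9]
  [8] addr=0xc8 blk=25 s=1: VC-HIT | VC [5, 9]
  [9] addr=0xcb blk=25 s=1: L1-HIT | VC [5, 9]
  [10] addr=0x28 blk=5 s=1: VC-HIT | VC [25, 9]

SEQ = [MISS, MISS, MISS, VC-HIT, VC-HIT, L1-HIT, MISS, VC-HIT, VC-HIT, L1-HIT, VC-HIT]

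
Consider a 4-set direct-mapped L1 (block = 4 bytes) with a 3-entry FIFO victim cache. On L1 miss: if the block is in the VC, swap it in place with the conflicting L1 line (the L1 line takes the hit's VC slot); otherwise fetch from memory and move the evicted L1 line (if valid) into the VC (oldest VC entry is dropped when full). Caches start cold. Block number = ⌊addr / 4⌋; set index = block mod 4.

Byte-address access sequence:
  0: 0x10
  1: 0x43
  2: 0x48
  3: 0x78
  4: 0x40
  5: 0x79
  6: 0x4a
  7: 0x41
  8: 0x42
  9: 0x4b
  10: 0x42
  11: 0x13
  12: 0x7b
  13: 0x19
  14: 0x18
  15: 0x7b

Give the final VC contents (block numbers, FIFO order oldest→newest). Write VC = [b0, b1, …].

VC = [16, 18, 6]

  [0] addr=0x10 blk=4 s=0: MISS | VC []
  [1] addr=0x43 blk=16 s=0: MISS | VC [4]
  [2] addr=0x48 blk=18 s=2: MISS | VC [4]
  [3] addr=0x78 blk=30 s=2: MISS | VC [4, 18]
  [4] addr=0x40 blk=16 s=0: L1-HIT | VC [4, 18]
  [5] addr=0x79 blk=30 s=2: L1-HIT | VC [4, 18]
  [6] addr=0x4a blk=18 s=2: VC-HIT | VC [4, 30]
  [7] addr=0x41 blk=16 s=0: L1-HIT | VC [4, 30]
  [8] addr=0x42 blk=16 s=0: L1-HIT | VC [4, 30]
  [9] addr=0x4b blk=18 s=2: L1-HIT | VC [4, 30]
  [10] addr=0x42 blk=16 s=0: L1-HIT | VC [4, 30]
  [11] addr=0x13 blk=4 s=0: VC-HIT | VC [16, 30]
  [12] addr=0x7b blk=30 s=2: VC-HIT | VC [16, 18]
  [13] addr=0x19 blk=6 s=2: MISS | VC [16, 18, 30]
  [14] addr=0x18 blk=6 s=2: L1-HIT | VC [16, 18, 30]
  [15] addr=0x7b blk=30 s=2: VC-HIT | VC [16, 18, 6]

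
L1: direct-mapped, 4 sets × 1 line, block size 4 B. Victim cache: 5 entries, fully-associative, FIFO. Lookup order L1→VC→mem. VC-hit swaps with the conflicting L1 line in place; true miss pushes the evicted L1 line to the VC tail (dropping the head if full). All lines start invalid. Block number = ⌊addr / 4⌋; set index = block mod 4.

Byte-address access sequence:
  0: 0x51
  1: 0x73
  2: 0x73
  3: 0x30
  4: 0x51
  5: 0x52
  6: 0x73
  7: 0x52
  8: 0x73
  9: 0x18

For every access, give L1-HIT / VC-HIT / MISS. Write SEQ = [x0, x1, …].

  [0] addr=0x51 blk=20 s=0: MISS | VC []
  [1] addr=0x73 blk=28 s=0: MISS | VC [20]
  [2] addr=0x73 blk=28 s=0: L1-HIT | VC [20]
  [3] addr=0x30 blk=12 s=0: MISS | VC [20, 28]
  [4] addr=0x51 blk=20 s=0: VC-HIT | VC [12, 28]
  [5] addr=0x52 blk=20 s=0: L1-HIT | VC [12, 28]
  [6] addr=0x73 blk=28 s=0: VC-HIT | VC [12, 20]
  [7] addr=0x52 blk=20 s=0: VC-HIT | VC [12, 28]
  [8] addr=0x73 blk=28 s=0: VC-HIT | VC [12, 20]
  [9] addr=0x18 blk=6 s=2: MISS | VC [12, 20]

SEQ = [MISS, MISS, L1-HIT, MISS, VC-HIT, L1-HIT, VC-HIT, VC-HIT, VC-HIT, MISS]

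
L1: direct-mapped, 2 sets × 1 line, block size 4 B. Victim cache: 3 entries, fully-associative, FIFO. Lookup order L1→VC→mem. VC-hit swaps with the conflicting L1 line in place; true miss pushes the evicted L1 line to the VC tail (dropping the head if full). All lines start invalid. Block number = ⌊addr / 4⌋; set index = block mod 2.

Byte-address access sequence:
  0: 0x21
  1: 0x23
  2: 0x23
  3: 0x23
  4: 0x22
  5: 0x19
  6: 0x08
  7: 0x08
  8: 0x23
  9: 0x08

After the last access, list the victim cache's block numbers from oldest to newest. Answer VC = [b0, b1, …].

VC = [8, 6]

  [0] addr=0x21 blk=8 s=0: MISS | VC []
  [1] addr=0x23 blk=8 s=0: L1-HIT | VC []
  [2] addr=0x23 blk=8 s=0: L1-HIT | VC []
  [3] addr=0x23 blk=8 s=0: L1-HIT | VC []
  [4] addr=0x22 blk=8 s=0: L1-HIT | VC []
  [5] addr=0x19 blk=6 s=0: MISS | VC [8]
  [6] addr=0x8 blk=2 s=0: MISS | VC [8, 6]
  [7] addr=0x8 blk=2 s=0: L1-HIT | VC [8, 6]
  [8] addr=0x23 blk=8 s=0: VC-HIT | VC [2, 6]
  [9] addr=0x8 blk=2 s=0: VC-HIT | VC [8, 6]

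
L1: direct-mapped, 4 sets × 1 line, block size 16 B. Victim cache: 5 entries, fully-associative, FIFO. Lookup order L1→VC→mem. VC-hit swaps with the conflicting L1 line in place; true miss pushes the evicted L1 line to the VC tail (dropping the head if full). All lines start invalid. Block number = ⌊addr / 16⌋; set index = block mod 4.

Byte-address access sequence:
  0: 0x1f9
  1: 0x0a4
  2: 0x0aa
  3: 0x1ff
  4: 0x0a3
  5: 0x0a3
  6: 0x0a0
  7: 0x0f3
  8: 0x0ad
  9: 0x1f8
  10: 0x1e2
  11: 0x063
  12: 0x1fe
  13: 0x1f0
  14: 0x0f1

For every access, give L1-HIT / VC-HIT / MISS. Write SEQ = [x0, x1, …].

SEQ = [MISS, MISS, L1-HIT, L1-HIT, L1-HIT, L1-HIT, L1-HIT, MISS, L1-HIT, VC-HIT, MISS, MISS, L1-HIT, L1-HIT, VC-HIT]

#0 0x1f9→b31/s3 MISS; vc=[]
#1 0xa4→b10/s2 MISS; vc=[]
#2 0xaa→b10/s2 L1-HIT; vc=[]
#3 0x1ff→b31/s3 L1-HIT; vc=[]
#4 0xa3→b10/s2 L1-HIT; vc=[]
#5 0xa3→b10/s2 L1-HIT; vc=[]
#6 0xa0→b10/s2 L1-HIT; vc=[]
#7 0xf3→b15/s3 MISS; vc=[31]
#8 0xad→b10/s2 L1-HIT; vc=[31]
#9 0x1f8→b31/s3 VC-HIT; vc=[15]
#10 0x1e2→b30/s2 MISS; vc=[15,10]
#11 0x63→b6/s2 MISS; vc=[15,10,30]
#12 0x1fe→b31/s3 L1-HIT; vc=[15,10,30]
#13 0x1f0→b31/s3 L1-HIT; vc=[15,10,30]
#14 0xf1→b15/s3 VC-HIT; vc=[31,10,30]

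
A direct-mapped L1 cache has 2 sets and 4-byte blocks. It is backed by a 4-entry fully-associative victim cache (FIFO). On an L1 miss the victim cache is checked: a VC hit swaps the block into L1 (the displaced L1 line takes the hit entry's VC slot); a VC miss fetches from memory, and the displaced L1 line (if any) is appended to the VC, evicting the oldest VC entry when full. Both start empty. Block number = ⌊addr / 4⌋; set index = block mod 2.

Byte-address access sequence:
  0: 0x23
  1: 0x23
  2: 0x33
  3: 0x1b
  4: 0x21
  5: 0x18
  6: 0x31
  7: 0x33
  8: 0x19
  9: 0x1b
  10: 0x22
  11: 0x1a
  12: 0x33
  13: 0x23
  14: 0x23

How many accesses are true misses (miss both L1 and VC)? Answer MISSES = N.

#0 0x23→b8/s0 MISS; vc=[]
#1 0x23→b8/s0 L1-HIT; vc=[]
#2 0x33→b12/s0 MISS; vc=[8]
#3 0x1b→b6/s0 MISS; vc=[8,12]
#4 0x21→b8/s0 VC-HIT; vc=[6,12]
#5 0x18→b6/s0 VC-HIT; vc=[8,12]
#6 0x31→b12/s0 VC-HIT; vc=[8,6]
#7 0x33→b12/s0 L1-HIT; vc=[8,6]
#8 0x19→b6/s0 VC-HIT; vc=[8,12]
#9 0x1b→b6/s0 L1-HIT; vc=[8,12]
#10 0x22→b8/s0 VC-HIT; vc=[6,12]
#11 0x1a→b6/s0 VC-HIT; vc=[8,12]
#12 0x33→b12/s0 VC-HIT; vc=[8,6]
#13 0x23→b8/s0 VC-HIT; vc=[12,6]
#14 0x23→b8/s0 L1-HIT; vc=[12,6]

MISSES = 3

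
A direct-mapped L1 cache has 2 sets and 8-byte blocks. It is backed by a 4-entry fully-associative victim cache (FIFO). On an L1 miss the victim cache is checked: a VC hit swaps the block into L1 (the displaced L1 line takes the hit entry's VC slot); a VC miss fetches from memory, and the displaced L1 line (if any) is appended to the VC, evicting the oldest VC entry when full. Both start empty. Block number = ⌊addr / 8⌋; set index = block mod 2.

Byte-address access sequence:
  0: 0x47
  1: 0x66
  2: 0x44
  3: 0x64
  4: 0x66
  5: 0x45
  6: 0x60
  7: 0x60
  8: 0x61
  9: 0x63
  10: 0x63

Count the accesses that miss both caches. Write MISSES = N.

MISSES = 2

#0 0x47→b8/s0 MISS; vc=[]
#1 0x66→b12/s0 MISS; vc=[8]
#2 0x44→b8/s0 VC-HIT; vc=[12]
#3 0x64→b12/s0 VC-HIT; vc=[8]
#4 0x66→b12/s0 L1-HIT; vc=[8]
#5 0x45→b8/s0 VC-HIT; vc=[12]
#6 0x60→b12/s0 VC-HIT; vc=[8]
#7 0x60→b12/s0 L1-HIT; vc=[8]
#8 0x61→b12/s0 L1-HIT; vc=[8]
#9 0x63→b12/s0 L1-HIT; vc=[8]
#10 0x63→b12/s0 L1-HIT; vc=[8]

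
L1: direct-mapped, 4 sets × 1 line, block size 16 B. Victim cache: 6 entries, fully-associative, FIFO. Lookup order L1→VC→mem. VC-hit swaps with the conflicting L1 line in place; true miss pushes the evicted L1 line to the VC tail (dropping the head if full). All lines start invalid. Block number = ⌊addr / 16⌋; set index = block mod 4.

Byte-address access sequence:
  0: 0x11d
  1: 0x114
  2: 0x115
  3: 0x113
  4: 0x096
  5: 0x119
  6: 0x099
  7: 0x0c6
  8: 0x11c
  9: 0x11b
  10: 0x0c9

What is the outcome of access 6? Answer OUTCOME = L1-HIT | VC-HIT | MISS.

OUTCOME = VC-HIT

#0 0x11d→b17/s1 MISS; vc=[]
#1 0x114→b17/s1 L1-HIT; vc=[]
#2 0x115→b17/s1 L1-HIT; vc=[]
#3 0x113→b17/s1 L1-HIT; vc=[]
#4 0x96→b9/s1 MISS; vc=[17]
#5 0x119→b17/s1 VC-HIT; vc=[9]
#6 0x99→b9/s1 VC-HIT; vc=[17]
#7 0xc6→b12/s0 MISS; vc=[17]
#8 0x11c→b17/s1 VC-HIT; vc=[9]
#9 0x11b→b17/s1 L1-HIT; vc=[9]
#10 0xc9→b12/s0 L1-HIT; vc=[9]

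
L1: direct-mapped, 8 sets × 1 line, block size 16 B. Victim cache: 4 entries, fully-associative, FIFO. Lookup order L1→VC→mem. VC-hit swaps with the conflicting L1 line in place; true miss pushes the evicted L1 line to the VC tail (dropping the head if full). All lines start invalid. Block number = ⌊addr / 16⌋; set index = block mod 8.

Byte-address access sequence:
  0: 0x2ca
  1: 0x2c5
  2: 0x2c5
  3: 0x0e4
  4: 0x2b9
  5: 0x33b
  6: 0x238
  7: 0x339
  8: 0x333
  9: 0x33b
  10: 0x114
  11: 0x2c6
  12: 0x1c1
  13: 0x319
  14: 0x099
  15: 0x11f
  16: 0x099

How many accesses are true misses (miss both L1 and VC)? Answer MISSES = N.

0: 0x2ca (blk 44, set 4) → MISS  vc=[]
1: 0x2c5 (blk 44, set 4) → L1-HIT  vc=[]
2: 0x2c5 (blk 44, set 4) → L1-HIT  vc=[]
3: 0xe4 (blk 14, set 6) → MISS  vc=[]
4: 0x2b9 (blk 43, set 3) → MISS  vc=[]
5: 0x33b (blk 51, set 3) → MISS  vc=[43]
6: 0x238 (blk 35, set 3) → MISS  vc=[43, 51]
7: 0x339 (blk 51, set 3) → VC-HIT  vc=[43, 35]
8: 0x333 (blk 51, set 3) → L1-HIT  vc=[43, 35]
9: 0x33b (blk 51, set 3) → L1-HIT  vc=[43, 35]
10: 0x114 (blk 17, set 1) → MISS  vc=[43, 35]
11: 0x2c6 (blk 44, set 4) → L1-HIT  vc=[43, 35]
12: 0x1c1 (blk 28, set 4) → MISS  vc=[43, 35, 44]
13: 0x319 (blk 49, set 1) → MISS  vc=[43, 35, 44, 17]
14: 0x99 (blk 9, set 1) → MISS  vc=[35, 44, 17, 49]
15: 0x11f (blk 17, set 1) → VC-HIT  vc=[35, 44, 9, 49]
16: 0x99 (blk 9, set 1) → VC-HIT  vc=[35, 44, 17, 49]

MISSES = 9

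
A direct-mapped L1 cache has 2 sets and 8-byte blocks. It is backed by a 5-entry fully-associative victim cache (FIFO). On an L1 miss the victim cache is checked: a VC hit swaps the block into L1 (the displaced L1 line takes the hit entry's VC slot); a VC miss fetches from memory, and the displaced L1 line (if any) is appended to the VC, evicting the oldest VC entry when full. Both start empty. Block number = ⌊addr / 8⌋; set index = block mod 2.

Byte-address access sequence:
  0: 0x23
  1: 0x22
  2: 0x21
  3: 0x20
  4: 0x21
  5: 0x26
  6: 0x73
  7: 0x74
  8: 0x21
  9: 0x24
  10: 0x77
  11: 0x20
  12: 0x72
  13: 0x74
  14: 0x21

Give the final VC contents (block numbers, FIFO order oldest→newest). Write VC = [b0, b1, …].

#0 0x23→b4/s0 MISS; vc=[]
#1 0x22→b4/s0 L1-HIT; vc=[]
#2 0x21→b4/s0 L1-HIT; vc=[]
#3 0x20→b4/s0 L1-HIT; vc=[]
#4 0x21→b4/s0 L1-HIT; vc=[]
#5 0x26→b4/s0 L1-HIT; vc=[]
#6 0x73→b14/s0 MISS; vc=[4]
#7 0x74→b14/s0 L1-HIT; vc=[4]
#8 0x21→b4/s0 VC-HIT; vc=[14]
#9 0x24→b4/s0 L1-HIT; vc=[14]
#10 0x77→b14/s0 VC-HIT; vc=[4]
#11 0x20→b4/s0 VC-HIT; vc=[14]
#12 0x72→b14/s0 VC-HIT; vc=[4]
#13 0x74→b14/s0 L1-HIT; vc=[4]
#14 0x21→b4/s0 VC-HIT; vc=[14]

VC = [14]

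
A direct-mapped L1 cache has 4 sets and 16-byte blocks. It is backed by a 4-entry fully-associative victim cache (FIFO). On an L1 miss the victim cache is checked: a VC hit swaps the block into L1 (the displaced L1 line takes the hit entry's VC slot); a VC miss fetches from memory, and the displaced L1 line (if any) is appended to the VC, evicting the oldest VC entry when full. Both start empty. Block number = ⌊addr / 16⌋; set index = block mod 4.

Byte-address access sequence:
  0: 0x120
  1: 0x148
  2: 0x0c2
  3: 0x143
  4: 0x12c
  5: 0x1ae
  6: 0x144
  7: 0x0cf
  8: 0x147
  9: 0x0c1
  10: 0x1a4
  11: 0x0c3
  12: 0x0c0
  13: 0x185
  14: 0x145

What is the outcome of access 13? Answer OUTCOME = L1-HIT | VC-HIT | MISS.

0: 0x120 (blk 18, set 2) → MISS  vc=[]
1: 0x148 (blk 20, set 0) → MISS  vc=[]
2: 0xc2 (blk 12, set 0) → MISS  vc=[20]
3: 0x143 (blk 20, set 0) → VC-HIT  vc=[12]
4: 0x12c (blk 18, set 2) → L1-HIT  vc=[12]
5: 0x1ae (blk 26, set 2) → MISS  vc=[12, 18]
6: 0x144 (blk 20, set 0) → L1-HIT  vc=[12, 18]
7: 0xcf (blk 12, set 0) → VC-HIT  vc=[20, 18]
8: 0x147 (blk 20, set 0) → VC-HIT  vc=[12, 18]
9: 0xc1 (blk 12, set 0) → VC-HIT  vc=[20, 18]
10: 0x1a4 (blk 26, set 2) → L1-HIT  vc=[20, 18]
11: 0xc3 (blk 12, set 0) → L1-HIT  vc=[20, 18]
12: 0xc0 (blk 12, set 0) → L1-HIT  vc=[20, 18]
13: 0x185 (blk 24, set 0) → MISS  vc=[20, 18, 12]
14: 0x145 (blk 20, set 0) → VC-HIT  vc=[24, 18, 12]

OUTCOME = MISS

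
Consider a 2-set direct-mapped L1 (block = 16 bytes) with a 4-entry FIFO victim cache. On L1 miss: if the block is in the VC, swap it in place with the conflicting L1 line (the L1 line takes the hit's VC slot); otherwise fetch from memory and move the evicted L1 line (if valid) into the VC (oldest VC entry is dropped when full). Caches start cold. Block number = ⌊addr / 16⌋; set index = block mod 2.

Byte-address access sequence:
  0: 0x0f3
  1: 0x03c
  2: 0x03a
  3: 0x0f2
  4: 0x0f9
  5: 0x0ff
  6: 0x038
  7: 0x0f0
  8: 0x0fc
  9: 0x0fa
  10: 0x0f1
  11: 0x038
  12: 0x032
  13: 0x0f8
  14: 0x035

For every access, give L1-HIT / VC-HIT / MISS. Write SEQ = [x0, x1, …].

SEQ = [MISS, MISS, L1-HIT, VC-HIT, L1-HIT, L1-HIT, VC-HIT, VC-HIT, L1-HIT, L1-HIT, L1-HIT, VC-HIT, L1-HIT, VC-HIT, VC-HIT]

  [0] addr=0xf3 blk=15 s=1: MISS | VC []
  [1] addr=0x3c blk=3 s=1: MISS | VC [15]
  [2] addr=0x3a blk=3 s=1: L1-HIT | VC [15]
  [3] addr=0xf2 blk=15 s=1: VC-HIT | VC [3]
  [4] addr=0xf9 blk=15 s=1: L1-HIT | VC [3]
  [5] addr=0xff blk=15 s=1: L1-HIT | VC [3]
  [6] addr=0x38 blk=3 s=1: VC-HIT | VC [15]
  [7] addr=0xf0 blk=15 s=1: VC-HIT | VC [3]
  [8] addr=0xfc blk=15 s=1: L1-HIT | VC [3]
  [9] addr=0xfa blk=15 s=1: L1-HIT | VC [3]
  [10] addr=0xf1 blk=15 s=1: L1-HIT | VC [3]
  [11] addr=0x38 blk=3 s=1: VC-HIT | VC [15]
  [12] addr=0x32 blk=3 s=1: L1-HIT | VC [15]
  [13] addr=0xf8 blk=15 s=1: VC-HIT | VC [3]
  [14] addr=0x35 blk=3 s=1: VC-HIT | VC [15]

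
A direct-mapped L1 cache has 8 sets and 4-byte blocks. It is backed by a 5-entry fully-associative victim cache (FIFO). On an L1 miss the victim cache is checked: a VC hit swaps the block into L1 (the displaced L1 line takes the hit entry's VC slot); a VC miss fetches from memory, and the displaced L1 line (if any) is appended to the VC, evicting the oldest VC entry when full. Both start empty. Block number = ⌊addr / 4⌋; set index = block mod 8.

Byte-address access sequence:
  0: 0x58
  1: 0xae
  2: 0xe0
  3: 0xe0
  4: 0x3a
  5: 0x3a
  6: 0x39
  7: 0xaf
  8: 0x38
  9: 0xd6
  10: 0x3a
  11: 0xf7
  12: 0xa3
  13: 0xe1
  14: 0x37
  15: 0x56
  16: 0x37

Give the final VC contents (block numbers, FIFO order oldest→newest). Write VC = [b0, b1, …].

0: 0x58 (blk 22, set 6) → MISS  vc=[]
1: 0xae (blk 43, set 3) → MISS  vc=[]
2: 0xe0 (blk 56, set 0) → MISS  vc=[]
3: 0xe0 (blk 56, set 0) → L1-HIT  vc=[]
4: 0x3a (blk 14, set 6) → MISS  vc=[22]
5: 0x3a (blk 14, set 6) → L1-HIT  vc=[22]
6: 0x39 (blk 14, set 6) → L1-HIT  vc=[22]
7: 0xaf (blk 43, set 3) → L1-HIT  vc=[22]
8: 0x38 (blk 14, set 6) → L1-HIT  vc=[22]
9: 0xd6 (blk 53, set 5) → MISS  vc=[22]
10: 0x3a (blk 14, set 6) → L1-HIT  vc=[22]
11: 0xf7 (blk 61, set 5) → MISS  vc=[22, 53]
12: 0xa3 (blk 40, set 0) → MISS  vc=[22, 53, 56]
13: 0xe1 (blk 56, set 0) → VC-HIT  vc=[22, 53, 40]
14: 0x37 (blk 13, set 5) → MISS  vc=[22, 53, 40, 61]
15: 0x56 (blk 21, set 5) → MISS  vc=[22, 53, 40, 61, 13]
16: 0x37 (blk 13, set 5) → VC-HIT  vc=[22, 53, 40, 61, 21]

VC = [22, 53, 40, 61, 21]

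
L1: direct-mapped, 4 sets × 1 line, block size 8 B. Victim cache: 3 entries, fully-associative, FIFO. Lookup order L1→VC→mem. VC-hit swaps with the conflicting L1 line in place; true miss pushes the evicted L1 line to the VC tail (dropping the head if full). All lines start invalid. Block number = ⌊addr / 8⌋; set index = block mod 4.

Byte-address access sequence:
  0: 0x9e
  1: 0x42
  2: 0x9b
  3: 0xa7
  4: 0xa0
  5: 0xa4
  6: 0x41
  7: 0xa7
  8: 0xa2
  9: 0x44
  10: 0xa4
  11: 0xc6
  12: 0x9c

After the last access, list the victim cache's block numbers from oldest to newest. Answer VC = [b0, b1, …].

#0 0x9e→b19/s3 MISS; vc=[]
#1 0x42→b8/s0 MISS; vc=[]
#2 0x9b→b19/s3 L1-HIT; vc=[]
#3 0xa7→b20/s0 MISS; vc=[8]
#4 0xa0→b20/s0 L1-HIT; vc=[8]
#5 0xa4→b20/s0 L1-HIT; vc=[8]
#6 0x41→b8/s0 VC-HIT; vc=[20]
#7 0xa7→b20/s0 VC-HIT; vc=[8]
#8 0xa2→b20/s0 L1-HIT; vc=[8]
#9 0x44→b8/s0 VC-HIT; vc=[20]
#10 0xa4→b20/s0 VC-HIT; vc=[8]
#11 0xc6→b24/s0 MISS; vc=[8,20]
#12 0x9c→b19/s3 L1-HIT; vc=[8,20]

VC = [8, 20]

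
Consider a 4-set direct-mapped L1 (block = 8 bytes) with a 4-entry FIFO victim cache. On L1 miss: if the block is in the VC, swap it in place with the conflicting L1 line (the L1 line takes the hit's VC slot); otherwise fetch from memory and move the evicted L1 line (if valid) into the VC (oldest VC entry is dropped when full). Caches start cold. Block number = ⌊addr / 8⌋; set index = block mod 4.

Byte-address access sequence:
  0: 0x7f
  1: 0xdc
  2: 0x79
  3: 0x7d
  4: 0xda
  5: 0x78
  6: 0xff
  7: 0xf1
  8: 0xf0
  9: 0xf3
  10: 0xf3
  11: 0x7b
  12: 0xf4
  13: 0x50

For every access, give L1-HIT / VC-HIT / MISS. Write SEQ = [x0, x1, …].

  [0] addr=0x7f blk=15 s=3: MISS | VC []
  [1] addr=0xdc blk=27 s=3: MISS | VC [15]
  [2] addr=0x79 blk=15 s=3: VC-HIT | VC [27]
  [3] addr=0x7d blk=15 s=3: L1-HIT | VC [27]
  [4] addr=0xda blk=27 s=3: VC-HIT | VC [15]
  [5] addr=0x78 blk=15 s=3: VC-HIT | VC [27]
  [6] addr=0xff blk=31 s=3: MISS | VC [27, 15]
  [7] addr=0xf1 blk=30 s=2: MISS | VC [27, 15]
  [8] addr=0xf0 blk=30 s=2: L1-HIT | VC [27, 15]
  [9] addr=0xf3 blk=30 s=2: L1-HIT | VC [27, 15]
  [10] addr=0xf3 blk=30 s=2: L1-HIT | VC [27, 15]
  [11] addr=0x7b blk=15 s=3: VC-HIT | VC [27, 31]
  [12] addr=0xf4 blk=30 s=2: L1-HIT | VC [27, 31]
  [13] addr=0x50 blk=10 s=2: MISS | VC [27, 31, 30]

SEQ = [MISS, MISS, VC-HIT, L1-HIT, VC-HIT, VC-HIT, MISS, MISS, L1-HIT, L1-HIT, L1-HIT, VC-HIT, L1-HIT, MISS]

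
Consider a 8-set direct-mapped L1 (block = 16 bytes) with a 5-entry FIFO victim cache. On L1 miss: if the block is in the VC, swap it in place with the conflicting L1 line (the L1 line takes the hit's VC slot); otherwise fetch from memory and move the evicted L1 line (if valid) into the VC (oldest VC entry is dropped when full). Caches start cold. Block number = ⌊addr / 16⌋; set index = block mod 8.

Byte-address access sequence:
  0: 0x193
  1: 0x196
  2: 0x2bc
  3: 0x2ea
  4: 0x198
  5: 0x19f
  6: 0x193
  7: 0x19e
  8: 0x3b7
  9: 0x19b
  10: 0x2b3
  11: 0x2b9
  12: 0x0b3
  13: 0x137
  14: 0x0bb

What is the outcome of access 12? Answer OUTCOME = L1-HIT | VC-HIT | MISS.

  [0] addr=0x193 blk=25 s=1: MISS | VC []
  [1] addr=0x196 blk=25 s=1: L1-HIT | VC []
  [2] addr=0x2bc blk=43 s=3: MISS | VC []
  [3] addr=0x2ea blk=46 s=6: MISS | VC []
  [4] addr=0x198 blk=25 s=1: L1-HIT | VC []
  [5] addr=0x19f blk=25 s=1: L1-HIT | VC []
  [6] addr=0x193 blk=25 s=1: L1-HIT | VC []
  [7] addr=0x19e blk=25 s=1: L1-HIT | VC []
  [8] addr=0x3b7 blk=59 s=3: MISS | VC [43]
  [9] addr=0x19b blk=25 s=1: L1-HIT | VC [43]
  [10] addr=0x2b3 blk=43 s=3: VC-HIT | VC [59]
  [11] addr=0x2b9 blk=43 s=3: L1-HIT | VC [59]
  [12] addr=0xb3 blk=11 s=3: MISS | VC [59, 43]
  [13] addr=0x137 blk=19 s=3: MISS | VC [59, 43, 11]
  [14] addr=0xbb blk=11 s=3: VC-HIT | VC [59, 43, 19]

OUTCOME = MISS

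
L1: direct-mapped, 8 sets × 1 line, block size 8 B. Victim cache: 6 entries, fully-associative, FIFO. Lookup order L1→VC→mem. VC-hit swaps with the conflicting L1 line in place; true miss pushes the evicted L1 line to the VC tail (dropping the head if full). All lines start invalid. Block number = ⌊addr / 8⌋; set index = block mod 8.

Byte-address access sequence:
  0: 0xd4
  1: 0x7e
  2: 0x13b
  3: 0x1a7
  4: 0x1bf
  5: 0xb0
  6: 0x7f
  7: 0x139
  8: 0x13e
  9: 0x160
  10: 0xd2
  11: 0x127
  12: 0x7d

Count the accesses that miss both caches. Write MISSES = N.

MISSES = 8

  [0] addr=0xd4 blk=26 s=2: MISS | VC []
  [1] addr=0x7e blk=15 s=7: MISS | VC []
  [2] addr=0x13b blk=39 s=7: MISS | VC [15]
  [3] addr=0x1a7 blk=52 s=4: MISS | VC [15]
  [4] addr=0x1bf blk=55 s=7: MISS | VC [15, 39]
  [5] addr=0xb0 blk=22 s=6: MISS | VC [15, 39]
  [6] addr=0x7f blk=15 s=7: VC-HIT | VC [55, 39]
  [7] addr=0x139 blk=39 s=7: VC-HIT | VC [55, 15]
  [8] addr=0x13e blk=39 s=7: L1-HIT | VC [55, 15]
  [9] addr=0x160 blk=44 s=4: MISS | VC [55, 15, 52]
  [10] addr=0xd2 blk=26 s=2: L1-HIT | VC [55, 15, 52]
  [11] addr=0x127 blk=36 s=4: MISS | VC [55, 15, 52, 44]
  [12] addr=0x7d blk=15 s=7: VC-HIT | VC [55, 39, 52, 44]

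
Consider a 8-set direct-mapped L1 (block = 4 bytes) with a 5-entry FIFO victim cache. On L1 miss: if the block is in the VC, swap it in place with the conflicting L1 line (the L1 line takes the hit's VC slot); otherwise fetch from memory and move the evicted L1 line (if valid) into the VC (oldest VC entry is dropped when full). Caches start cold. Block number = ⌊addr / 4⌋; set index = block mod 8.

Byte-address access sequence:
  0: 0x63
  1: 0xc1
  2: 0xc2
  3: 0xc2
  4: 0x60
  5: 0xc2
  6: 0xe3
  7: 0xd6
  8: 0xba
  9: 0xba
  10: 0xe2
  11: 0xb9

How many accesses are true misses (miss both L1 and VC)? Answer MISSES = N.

MISSES = 5

#0 0x63→b24/s0 MISS; vc=[]
#1 0xc1→b48/s0 MISS; vc=[24]
#2 0xc2→b48/s0 L1-HIT; vc=[24]
#3 0xc2→b48/s0 L1-HIT; vc=[24]
#4 0x60→b24/s0 VC-HIT; vc=[48]
#5 0xc2→b48/s0 VC-HIT; vc=[24]
#6 0xe3→b56/s0 MISS; vc=[24,48]
#7 0xd6→b53/s5 MISS; vc=[24,48]
#8 0xba→b46/s6 MISS; vc=[24,48]
#9 0xba→b46/s6 L1-HIT; vc=[24,48]
#10 0xe2→b56/s0 L1-HIT; vc=[24,48]
#11 0xb9→b46/s6 L1-HIT; vc=[24,48]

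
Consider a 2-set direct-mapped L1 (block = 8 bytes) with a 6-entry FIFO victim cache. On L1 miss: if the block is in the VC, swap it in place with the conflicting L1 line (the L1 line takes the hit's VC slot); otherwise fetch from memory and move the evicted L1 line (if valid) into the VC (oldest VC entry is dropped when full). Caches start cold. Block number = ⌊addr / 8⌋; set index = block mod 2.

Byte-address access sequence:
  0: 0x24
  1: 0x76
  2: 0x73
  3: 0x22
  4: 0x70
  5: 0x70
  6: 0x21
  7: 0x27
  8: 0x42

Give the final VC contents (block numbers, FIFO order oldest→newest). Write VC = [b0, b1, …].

VC = [14, 4]

#0 0x24→b4/s0 MISS; vc=[]
#1 0x76→b14/s0 MISS; vc=[4]
#2 0x73→b14/s0 L1-HIT; vc=[4]
#3 0x22→b4/s0 VC-HIT; vc=[14]
#4 0x70→b14/s0 VC-HIT; vc=[4]
#5 0x70→b14/s0 L1-HIT; vc=[4]
#6 0x21→b4/s0 VC-HIT; vc=[14]
#7 0x27→b4/s0 L1-HIT; vc=[14]
#8 0x42→b8/s0 MISS; vc=[14,4]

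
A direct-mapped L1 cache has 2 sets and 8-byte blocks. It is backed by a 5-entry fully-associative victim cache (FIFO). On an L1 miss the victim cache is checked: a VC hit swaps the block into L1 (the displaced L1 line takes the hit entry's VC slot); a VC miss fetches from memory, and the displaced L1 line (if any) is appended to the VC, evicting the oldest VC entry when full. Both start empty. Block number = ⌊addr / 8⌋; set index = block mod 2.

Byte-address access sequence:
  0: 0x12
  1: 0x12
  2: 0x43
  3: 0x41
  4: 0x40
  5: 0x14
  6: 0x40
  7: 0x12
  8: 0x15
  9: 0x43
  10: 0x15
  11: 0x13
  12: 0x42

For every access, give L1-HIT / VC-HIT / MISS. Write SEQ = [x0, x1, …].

#0 0x12→b2/s0 MISS; vc=[]
#1 0x12→b2/s0 L1-HIT; vc=[]
#2 0x43→b8/s0 MISS; vc=[2]
#3 0x41→b8/s0 L1-HIT; vc=[2]
#4 0x40→b8/s0 L1-HIT; vc=[2]
#5 0x14→b2/s0 VC-HIT; vc=[8]
#6 0x40→b8/s0 VC-HIT; vc=[2]
#7 0x12→b2/s0 VC-HIT; vc=[8]
#8 0x15→b2/s0 L1-HIT; vc=[8]
#9 0x43→b8/s0 VC-HIT; vc=[2]
#10 0x15→b2/s0 VC-HIT; vc=[8]
#11 0x13→b2/s0 L1-HIT; vc=[8]
#12 0x42→b8/s0 VC-HIT; vc=[2]

SEQ = [MISS, L1-HIT, MISS, L1-HIT, L1-HIT, VC-HIT, VC-HIT, VC-HIT, L1-HIT, VC-HIT, VC-HIT, L1-HIT, VC-HIT]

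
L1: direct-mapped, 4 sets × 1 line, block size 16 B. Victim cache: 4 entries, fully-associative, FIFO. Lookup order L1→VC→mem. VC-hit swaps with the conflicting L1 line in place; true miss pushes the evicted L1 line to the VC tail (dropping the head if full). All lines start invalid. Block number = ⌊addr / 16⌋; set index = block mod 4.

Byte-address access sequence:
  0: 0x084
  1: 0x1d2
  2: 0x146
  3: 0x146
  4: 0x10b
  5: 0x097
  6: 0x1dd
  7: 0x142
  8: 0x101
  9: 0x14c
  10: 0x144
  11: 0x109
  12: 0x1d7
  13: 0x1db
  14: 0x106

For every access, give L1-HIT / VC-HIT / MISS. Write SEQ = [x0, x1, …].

#0 0x84→b8/s0 MISS; vc=[]
#1 0x1d2→b29/s1 MISS; vc=[]
#2 0x146→b20/s0 MISS; vc=[8]
#3 0x146→b20/s0 L1-HIT; vc=[8]
#4 0x10b→b16/s0 MISS; vc=[8,20]
#5 0x97→b9/s1 MISS; vc=[8,20,29]
#6 0x1dd→b29/s1 VC-HIT; vc=[8,20,9]
#7 0x142→b20/s0 VC-HIT; vc=[8,16,9]
#8 0x101→b16/s0 VC-HIT; vc=[8,20,9]
#9 0x14c→b20/s0 VC-HIT; vc=[8,16,9]
#10 0x144→b20/s0 L1-HIT; vc=[8,16,9]
#11 0x109→b16/s0 VC-HIT; vc=[8,20,9]
#12 0x1d7→b29/s1 L1-HIT; vc=[8,20,9]
#13 0x1db→b29/s1 L1-HIT; vc=[8,20,9]
#14 0x106→b16/s0 L1-HIT; vc=[8,20,9]

SEQ = [MISS, MISS, MISS, L1-HIT, MISS, MISS, VC-HIT, VC-HIT, VC-HIT, VC-HIT, L1-HIT, VC-HIT, L1-HIT, L1-HIT, L1-HIT]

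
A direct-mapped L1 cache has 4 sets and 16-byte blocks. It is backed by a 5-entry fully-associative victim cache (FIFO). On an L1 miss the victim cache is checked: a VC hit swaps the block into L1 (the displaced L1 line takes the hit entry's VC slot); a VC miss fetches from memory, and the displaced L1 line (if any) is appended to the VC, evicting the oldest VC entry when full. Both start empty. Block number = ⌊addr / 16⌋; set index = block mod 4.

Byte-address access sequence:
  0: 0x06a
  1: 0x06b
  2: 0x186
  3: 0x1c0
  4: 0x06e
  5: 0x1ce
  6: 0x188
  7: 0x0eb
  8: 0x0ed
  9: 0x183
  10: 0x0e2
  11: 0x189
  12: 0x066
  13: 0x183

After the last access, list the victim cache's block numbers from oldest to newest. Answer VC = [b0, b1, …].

  [0] addr=0x6a blk=6 s=2: MISS | VC []
  [1] addr=0x6b blk=6 s=2: L1-HIT | VC []
  [2] addr=0x186 blk=24 s=0: MISS | VC []
  [3] addr=0x1c0 blk=28 s=0: MISS | VC [24]
  [4] addr=0x6e blk=6 s=2: L1-HIT | VC [24]
  [5] addr=0x1ce blk=28 s=0: L1-HIT | VC [24]
  [6] addr=0x188 blk=24 s=0: VC-HIT | VC [28]
  [7] addr=0xeb blk=14 s=2: MISS | VC [28, 6]
  [8] addr=0xed blk=14 s=2: L1-HIT | VC [28, 6]
  [9] addr=0x183 blk=24 s=0: L1-HIT | VC [28, 6]
  [10] addr=0xe2 blk=14 s=2: L1-HIT | VC [28, 6]
  [11] addr=0x189 blk=24 s=0: L1-HIT | VC [28, 6]
  [12] addr=0x66 blk=6 s=2: VC-HIT | VC [28, 14]
  [13] addr=0x183 blk=24 s=0: L1-HIT | VC [28, 14]

VC = [28, 14]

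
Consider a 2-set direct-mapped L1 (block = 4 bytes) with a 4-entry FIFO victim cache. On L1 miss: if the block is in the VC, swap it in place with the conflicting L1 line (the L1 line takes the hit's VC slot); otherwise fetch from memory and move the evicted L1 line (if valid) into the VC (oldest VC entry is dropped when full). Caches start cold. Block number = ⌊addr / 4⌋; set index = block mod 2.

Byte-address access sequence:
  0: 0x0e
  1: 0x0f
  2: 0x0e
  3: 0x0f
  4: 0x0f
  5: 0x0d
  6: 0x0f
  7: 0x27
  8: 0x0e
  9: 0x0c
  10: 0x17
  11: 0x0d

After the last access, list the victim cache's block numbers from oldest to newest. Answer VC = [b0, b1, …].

0: 0xe (blk 3, set 1) → MISS  vc=[]
1: 0xf (blk 3, set 1) → L1-HIT  vc=[]
2: 0xe (blk 3, set 1) → L1-HIT  vc=[]
3: 0xf (blk 3, set 1) → L1-HIT  vc=[]
4: 0xf (blk 3, set 1) → L1-HIT  vc=[]
5: 0xd (blk 3, set 1) → L1-HIT  vc=[]
6: 0xf (blk 3, set 1) → L1-HIT  vc=[]
7: 0x27 (blk 9, set 1) → MISS  vc=[3]
8: 0xe (blk 3, set 1) → VC-HIT  vc=[9]
9: 0xc (blk 3, set 1) → L1-HIT  vc=[9]
10: 0x17 (blk 5, set 1) → MISS  vc=[9, 3]
11: 0xd (blk 3, set 1) → VC-HIT  vc=[9, 5]

VC = [9, 5]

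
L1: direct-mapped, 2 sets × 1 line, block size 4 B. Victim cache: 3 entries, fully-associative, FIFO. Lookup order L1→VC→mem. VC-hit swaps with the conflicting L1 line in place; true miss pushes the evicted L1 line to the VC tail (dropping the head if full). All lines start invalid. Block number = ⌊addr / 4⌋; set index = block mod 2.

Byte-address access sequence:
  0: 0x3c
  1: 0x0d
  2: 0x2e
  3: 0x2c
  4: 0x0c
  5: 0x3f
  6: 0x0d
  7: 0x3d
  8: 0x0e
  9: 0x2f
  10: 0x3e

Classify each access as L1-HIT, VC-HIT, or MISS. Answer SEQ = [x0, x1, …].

SEQ = [MISS, MISS, MISS, L1-HIT, VC-HIT, VC-HIT, VC-HIT, VC-HIT, VC-HIT, VC-HIT, VC-HIT]

0: 0x3c (blk 15, set 1) → MISS  vc=[]
1: 0xd (blk 3, set 1) → MISS  vc=[15]
2: 0x2e (blk 11, set 1) → MISS  vc=[15, 3]
3: 0x2c (blk 11, set 1) → L1-HIT  vc=[15, 3]
4: 0xc (blk 3, set 1) → VC-HIT  vc=[15, 11]
5: 0x3f (blk 15, set 1) → VC-HIT  vc=[3, 11]
6: 0xd (blk 3, set 1) → VC-HIT  vc=[15, 11]
7: 0x3d (blk 15, set 1) → VC-HIT  vc=[3, 11]
8: 0xe (blk 3, set 1) → VC-HIT  vc=[15, 11]
9: 0x2f (blk 11, set 1) → VC-HIT  vc=[15, 3]
10: 0x3e (blk 15, set 1) → VC-HIT  vc=[11, 3]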